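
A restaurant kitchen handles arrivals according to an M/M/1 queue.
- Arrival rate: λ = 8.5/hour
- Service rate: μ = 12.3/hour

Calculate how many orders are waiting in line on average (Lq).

ρ = λ/μ = 8.5/12.3 = 0.6911
For M/M/1: Lq = λ²/(μ(μ-λ))
Lq = 72.25/(12.3 × 3.80)
Lq = 1.5458 orders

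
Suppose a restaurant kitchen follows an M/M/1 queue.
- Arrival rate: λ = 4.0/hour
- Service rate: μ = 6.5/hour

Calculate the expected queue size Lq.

ρ = λ/μ = 4.0/6.5 = 0.6154
For M/M/1: Lq = λ²/(μ(μ-λ))
Lq = 16.00/(6.5 × 2.50)
Lq = 0.9846 orders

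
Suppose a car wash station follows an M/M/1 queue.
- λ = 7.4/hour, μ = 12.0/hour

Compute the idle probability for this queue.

ρ = λ/μ = 7.4/12.0 = 0.6167
P(0) = 1 - ρ = 1 - 0.6167 = 0.3833
The server is idle 38.33% of the time.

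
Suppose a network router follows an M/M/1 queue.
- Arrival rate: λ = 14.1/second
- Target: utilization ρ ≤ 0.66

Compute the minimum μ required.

ρ = λ/μ, so μ = λ/ρ
μ ≥ 14.1/0.66 = 21.3636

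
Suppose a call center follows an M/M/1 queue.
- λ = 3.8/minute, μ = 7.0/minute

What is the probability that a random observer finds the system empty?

ρ = λ/μ = 3.8/7.0 = 0.5429
P(0) = 1 - ρ = 1 - 0.5429 = 0.4571
The server is idle 45.71% of the time.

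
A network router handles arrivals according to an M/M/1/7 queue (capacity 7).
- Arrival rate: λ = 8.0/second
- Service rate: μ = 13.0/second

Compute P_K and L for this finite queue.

ρ = λ/μ = 8.0/13.0 = 0.61538
P₀ = (1-ρ)/(1-ρ^(K+1)) = (1-0.61538)/(1-0.61538^8) = 0.3846/0.9794 = 0.3927
P_K = P₀×ρ^K = 0.3927 × 0.61538^7 = 0.3927 × 0.03342 = 0.01312
Blocking probability P_7 = 0.01312 (1.31%)
L = ρ[1 - (K+1)ρ^K + Kρ^(K+1)] / [(1-ρ)(1-ρ^(K+1))]
L = 0.61538 × (1 - 8×0.03342 + 7×0.02057) / ((1 - 0.61538) × (1 - 0.02057)) = 1.4320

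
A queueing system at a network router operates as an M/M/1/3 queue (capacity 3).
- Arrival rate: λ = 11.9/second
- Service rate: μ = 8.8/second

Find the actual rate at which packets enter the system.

ρ = λ/μ = 11.9/8.8 = 1.35227
P₀ = (1-ρ)/(1-ρ^(K+1)) = (1-1.35227)/(1-1.35227^4) = -0.3523/-2.3439 = 0.1503
P_K = P₀×ρ^K = 0.15029 × 1.35227^3 = 0.15029 × 2.4728 = 0.3716
λ_eff = λ(1-P_K) = 11.9 × (1 - 0.371644) = 11.9 × 0.628356 = 7.4774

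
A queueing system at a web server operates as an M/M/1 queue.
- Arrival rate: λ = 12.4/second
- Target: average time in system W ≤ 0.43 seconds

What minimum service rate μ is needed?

For M/M/1: W = 1/(μ-λ)
Need W ≤ 0.43, so 1/(μ-λ) ≤ 0.43
μ - λ ≥ 1/0.43 = 2.3256
μ ≥ 12.4 + 2.3256 = 14.7256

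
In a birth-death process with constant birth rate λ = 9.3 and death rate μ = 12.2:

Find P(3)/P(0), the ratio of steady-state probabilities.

For constant rates: P(n)/P(0) = (λ/μ)^n
P(3)/P(0) = (9.3/12.2)^3 = 0.7623^3 = 0.4430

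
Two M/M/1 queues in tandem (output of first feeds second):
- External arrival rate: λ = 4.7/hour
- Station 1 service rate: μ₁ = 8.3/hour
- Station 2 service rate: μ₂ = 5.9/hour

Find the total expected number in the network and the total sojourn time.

By Jackson's theorem, each station behaves as independent M/M/1.
Station 1: ρ₁ = 4.7/8.3 = 0.5663, L₁ = ρ₁/(1-ρ₁) = λ/(μ₁-λ) = 4.7/3.60 = 1.30556
Station 2: ρ₂ = 4.7/5.9 = 0.7966, L₂ = ρ₂/(1-ρ₂) = λ/(μ₂-λ) = 4.7/1.20 = 3.91667
Total: L = L₁ + L₂ = 1.30556 + 3.91667 = 5.2222
W = L/λ = 5.2222/4.7 = 1.1111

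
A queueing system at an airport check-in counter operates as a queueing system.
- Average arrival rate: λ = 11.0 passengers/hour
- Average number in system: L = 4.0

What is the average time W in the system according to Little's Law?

Little's Law: L = λW, so W = L/λ
W = 4.0/11.0 = 0.3636 hours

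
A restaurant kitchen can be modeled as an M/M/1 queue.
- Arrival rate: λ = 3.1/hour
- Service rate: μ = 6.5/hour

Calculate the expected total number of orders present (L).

ρ = λ/μ = 3.1/6.5 = 0.4769
For M/M/1: L = λ/(μ-λ)
L = 3.1/(6.5-3.1) = 3.1/3.40
L = 0.9118 orders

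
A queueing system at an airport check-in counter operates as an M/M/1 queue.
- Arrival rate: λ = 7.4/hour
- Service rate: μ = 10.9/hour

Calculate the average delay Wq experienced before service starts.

First, compute utilization: ρ = λ/μ = 7.4/10.9 = 0.6789
For M/M/1: Wq = λ/(μ(μ-λ))
Wq = 7.4/(10.9 × (10.9-7.4))
Wq = 7.4/(10.9 × 3.50)
Wq = 0.1940 hours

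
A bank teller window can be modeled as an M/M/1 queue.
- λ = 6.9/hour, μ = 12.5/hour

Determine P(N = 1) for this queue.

ρ = λ/μ = 6.9/12.5 = 0.5520
P(n) = (1-ρ)ρⁿ
P(1) = (1-0.5520) × 0.5520^1
P(1) = 0.4480 × 0.5520
P(1) = 0.2473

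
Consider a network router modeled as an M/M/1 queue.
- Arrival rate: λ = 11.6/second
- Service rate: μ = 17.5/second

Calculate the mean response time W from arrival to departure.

First, compute utilization: ρ = λ/μ = 11.6/17.5 = 0.6629
For M/M/1: W = 1/(μ-λ)
W = 1/(17.5-11.6) = 1/5.90
W = 0.1695 seconds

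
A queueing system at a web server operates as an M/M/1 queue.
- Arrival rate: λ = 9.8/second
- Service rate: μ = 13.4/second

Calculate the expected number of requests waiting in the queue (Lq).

ρ = λ/μ = 9.8/13.4 = 0.7313
For M/M/1: Lq = λ²/(μ(μ-λ))
Lq = 96.04/(13.4 × 3.60)
Lq = 1.9909 requests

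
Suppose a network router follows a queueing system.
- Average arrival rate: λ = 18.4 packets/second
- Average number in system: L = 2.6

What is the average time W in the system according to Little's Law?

Little's Law: L = λW, so W = L/λ
W = 2.6/18.4 = 0.1413 seconds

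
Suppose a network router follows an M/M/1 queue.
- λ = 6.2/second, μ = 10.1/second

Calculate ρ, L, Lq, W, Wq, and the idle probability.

Step 1: ρ = λ/μ = 6.2/10.1 = 0.6139
Step 2: L = λ/(μ-λ) = 6.2/3.90 = 1.5897
Step 3: Lq = λ²/(μ(μ-λ)) = 38.44/(10.1×3.90) = 0.9759
Step 4: W = 1/(μ-λ) = 1/3.90 = 0.2564
Step 5: Wq = λ/(μ(μ-λ)) = 6.2/(10.1×3.90) = 0.1574
Step 6: P(0) = 1-ρ = 0.3861
Verify: L = λW = 6.2×0.2564 = 1.5897 ✔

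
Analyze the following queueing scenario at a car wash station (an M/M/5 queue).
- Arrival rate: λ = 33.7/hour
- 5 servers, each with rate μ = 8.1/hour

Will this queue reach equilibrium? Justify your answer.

Stability requires ρ = λ/(cμ) < 1
ρ = 33.7/(5 × 8.1) = 33.7/40.50 = 0.8321
Since 0.8321 < 1, the system is STABLE.
The servers are busy 83.21% of the time.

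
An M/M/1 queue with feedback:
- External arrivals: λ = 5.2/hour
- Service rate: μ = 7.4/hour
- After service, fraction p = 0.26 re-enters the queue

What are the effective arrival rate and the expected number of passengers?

Effective arrival rate: λ_eff = λ/(1-p) = 5.2/(1-0.26) = 5.2/0.74 = 7.027027
ρ = λ_eff/μ = 7.027027/7.4 = 0.9495982
L = ρ/(1-ρ) = 0.9495982/(1-0.9495982) = 18.8406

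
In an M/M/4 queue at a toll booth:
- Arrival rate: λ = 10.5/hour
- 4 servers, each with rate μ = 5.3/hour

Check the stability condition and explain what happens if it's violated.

Stability requires ρ = λ/(cμ) < 1
ρ = 10.5/(4 × 5.3) = 10.5/21.20 = 0.4953
Since 0.4953 < 1, the system is STABLE.
The servers are busy 49.53% of the time.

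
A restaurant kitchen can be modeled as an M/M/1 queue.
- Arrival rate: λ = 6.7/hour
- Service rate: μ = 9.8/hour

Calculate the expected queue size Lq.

ρ = λ/μ = 6.7/9.8 = 0.6837
For M/M/1: Lq = λ²/(μ(μ-λ))
Lq = 44.89/(9.8 × 3.10)
Lq = 1.4776 orders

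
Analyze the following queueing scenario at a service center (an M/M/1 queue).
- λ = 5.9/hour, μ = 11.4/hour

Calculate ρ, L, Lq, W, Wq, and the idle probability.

Step 1: ρ = λ/μ = 5.9/11.4 = 0.5175
Step 2: L = λ/(μ-λ) = 5.9/5.50 = 1.0727
Step 3: Lq = λ²/(μ(μ-λ)) = 34.81/(11.4×5.50) = 0.5552
Step 4: W = 1/(μ-λ) = 1/5.50 = 0.18182
Step 5: Wq = λ/(μ(μ-λ)) = 5.9/(11.4×5.50) = 0.09410
Step 6: P(0) = 1-ρ = 0.4825
Verify: L = λW = 5.9×0.18182 = 1.0727 ✔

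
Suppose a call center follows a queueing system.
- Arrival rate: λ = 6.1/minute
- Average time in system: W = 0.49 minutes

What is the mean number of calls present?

Little's Law: L = λW
L = 6.1 × 0.49 = 2.9890 calls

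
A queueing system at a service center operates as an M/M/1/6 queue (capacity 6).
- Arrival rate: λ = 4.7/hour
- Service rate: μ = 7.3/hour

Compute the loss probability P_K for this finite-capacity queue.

ρ = λ/μ = 4.7/7.3 = 0.64384
P₀ = (1-ρ)/(1-ρ^(K+1)) = (1-0.64384)/(1-0.64384^7) = 0.3562/0.9541 = 0.3733
P_K = P₀×ρ^K = 0.3733 × 0.64384^6 = 0.3733 × 0.07123 = 0.02659
Blocking probability = 2.66%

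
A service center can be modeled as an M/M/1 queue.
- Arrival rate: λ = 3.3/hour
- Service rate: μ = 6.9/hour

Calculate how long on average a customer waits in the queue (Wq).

First, compute utilization: ρ = λ/μ = 3.3/6.9 = 0.4783
For M/M/1: Wq = λ/(μ(μ-λ))
Wq = 3.3/(6.9 × (6.9-3.3))
Wq = 3.3/(6.9 × 3.60)
Wq = 0.1329 hours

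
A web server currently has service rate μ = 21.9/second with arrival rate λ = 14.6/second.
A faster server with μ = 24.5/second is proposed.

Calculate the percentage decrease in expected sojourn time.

System 1: ρ₁ = 14.6/21.9 = 0.6667, W₁ = 1/(21.9-14.6) = 0.13699
System 2: ρ₂ = 14.6/24.5 = 0.5959, W₂ = 1/(24.5-14.6) = 0.10101
Improvement: (W₁-W₂)/W₁ = (0.13699-0.10101)/0.13699 = 26.26%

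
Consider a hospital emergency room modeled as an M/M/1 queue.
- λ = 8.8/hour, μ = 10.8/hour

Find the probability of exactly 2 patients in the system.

ρ = λ/μ = 8.8/10.8 = 0.814815
P(n) = (1-ρ)ρⁿ
P(2) = (1-0.814815) × 0.814815^2
P(2) = 0.185185 × 0.663923
P(2) = 0.1229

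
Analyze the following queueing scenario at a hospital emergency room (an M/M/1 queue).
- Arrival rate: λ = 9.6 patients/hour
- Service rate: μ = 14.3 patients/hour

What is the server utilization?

Server utilization: ρ = λ/μ
ρ = 9.6/14.3 = 0.6713
The server is busy 67.13% of the time.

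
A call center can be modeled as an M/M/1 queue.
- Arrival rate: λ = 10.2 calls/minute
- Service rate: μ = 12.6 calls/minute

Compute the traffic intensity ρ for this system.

Server utilization: ρ = λ/μ
ρ = 10.2/12.6 = 0.8095
The server is busy 80.95% of the time.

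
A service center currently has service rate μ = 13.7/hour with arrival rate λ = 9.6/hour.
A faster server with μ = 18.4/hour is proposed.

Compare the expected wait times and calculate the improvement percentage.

System 1: ρ₁ = 9.6/13.7 = 0.7007, W₁ = 1/(13.7-9.6) = 0.24390
System 2: ρ₂ = 9.6/18.4 = 0.5217, W₂ = 1/(18.4-9.6) = 0.11364
Improvement: (W₁-W₂)/W₁ = (0.24390-0.11364)/0.24390 = 53.41%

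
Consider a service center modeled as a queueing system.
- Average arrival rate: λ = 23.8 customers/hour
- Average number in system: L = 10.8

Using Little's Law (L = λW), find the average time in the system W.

Little's Law: L = λW, so W = L/λ
W = 10.8/23.8 = 0.4538 hours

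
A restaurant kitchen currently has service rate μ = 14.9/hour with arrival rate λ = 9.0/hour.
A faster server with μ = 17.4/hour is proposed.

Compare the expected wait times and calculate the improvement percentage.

System 1: ρ₁ = 9.0/14.9 = 0.6040, W₁ = 1/(14.9-9.0) = 0.16949
System 2: ρ₂ = 9.0/17.4 = 0.5172, W₂ = 1/(17.4-9.0) = 0.11905
Improvement: (W₁-W₂)/W₁ = (0.16949-0.11905)/0.16949 = 29.76%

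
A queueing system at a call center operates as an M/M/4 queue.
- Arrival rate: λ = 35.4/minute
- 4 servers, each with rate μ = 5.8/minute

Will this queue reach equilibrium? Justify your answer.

Stability requires ρ = λ/(cμ) < 1
ρ = 35.4/(4 × 5.8) = 35.4/23.20 = 1.5259
Since 1.5259 ≥ 1, the system is UNSTABLE.
Need c > λ/μ = 35.4/5.8 = 6.10.
Minimum servers needed: c = 7.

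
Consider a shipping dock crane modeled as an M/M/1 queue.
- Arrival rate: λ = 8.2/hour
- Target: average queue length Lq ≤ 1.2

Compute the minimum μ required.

For M/M/1: Lq = λ²/(μ(μ-λ))
Need Lq ≤ 1.2, i.e. μ(μ-λ) ≥ λ²/1.2
μ² - 8.2μ - 67.24/1.2 ≥ 0  →  μ² - 8.2μ - 56.03333 ≥ 0
Quadratic formula (positive root): μ = [λ + √(λ² + 4×56.03333)]/2
Discriminant: 67.24 + 4×56.03333 = 291.3733, √291.3733 = 17.06966
μ ≥ (8.2 + 17.06966)/2 = 12.6348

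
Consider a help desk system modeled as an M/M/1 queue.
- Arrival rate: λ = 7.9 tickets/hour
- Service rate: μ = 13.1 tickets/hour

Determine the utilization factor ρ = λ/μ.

Server utilization: ρ = λ/μ
ρ = 7.9/13.1 = 0.6031
The server is busy 60.31% of the time.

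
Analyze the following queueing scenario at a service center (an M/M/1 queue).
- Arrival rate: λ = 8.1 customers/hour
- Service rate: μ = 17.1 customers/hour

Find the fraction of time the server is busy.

Server utilization: ρ = λ/μ
ρ = 8.1/17.1 = 0.4737
The server is busy 47.37% of the time.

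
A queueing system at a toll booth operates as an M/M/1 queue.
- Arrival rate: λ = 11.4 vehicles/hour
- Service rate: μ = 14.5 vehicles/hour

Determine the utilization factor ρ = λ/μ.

Server utilization: ρ = λ/μ
ρ = 11.4/14.5 = 0.7862
The server is busy 78.62% of the time.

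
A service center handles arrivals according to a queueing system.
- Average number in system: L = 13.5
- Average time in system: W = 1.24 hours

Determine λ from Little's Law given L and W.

Little's Law: L = λW, so λ = L/W
λ = 13.5/1.24 = 10.8871 customers/hour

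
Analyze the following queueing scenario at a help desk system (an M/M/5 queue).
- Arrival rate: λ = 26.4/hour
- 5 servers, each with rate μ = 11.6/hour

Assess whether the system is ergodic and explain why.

Stability requires ρ = λ/(cμ) < 1
ρ = 26.4/(5 × 11.6) = 26.4/58.00 = 0.4552
Since 0.4552 < 1, the system is STABLE.
The servers are busy 45.52% of the time.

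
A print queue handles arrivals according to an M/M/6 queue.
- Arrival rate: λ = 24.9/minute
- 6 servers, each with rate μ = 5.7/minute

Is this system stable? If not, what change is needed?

Stability requires ρ = λ/(cμ) < 1
ρ = 24.9/(6 × 5.7) = 24.9/34.20 = 0.7281
Since 0.7281 < 1, the system is STABLE.
The servers are busy 72.81% of the time.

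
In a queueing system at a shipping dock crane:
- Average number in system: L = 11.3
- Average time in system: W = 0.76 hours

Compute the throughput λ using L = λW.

Little's Law: L = λW, so λ = L/W
λ = 11.3/0.76 = 14.8684 containers/hour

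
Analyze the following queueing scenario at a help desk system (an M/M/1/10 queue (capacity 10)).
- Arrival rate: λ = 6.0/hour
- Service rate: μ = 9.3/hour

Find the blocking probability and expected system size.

ρ = λ/μ = 6.0/9.3 = 0.64516
P₀ = (1-ρ)/(1-ρ^(K+1)) = (1-0.64516)/(1-0.64516^11) = 0.3548/0.9919 = 0.3577
P_K = P₀×ρ^K = 0.35772 × 0.64516^10 = 0.35772 × 0.012493 = 0.004469
Blocking probability P_10 = 0.004469 (0.45%)
L = ρ[1 - (K+1)ρ^K + Kρ^(K+1)] / [(1-ρ)(1-ρ^(K+1))]
L = 0.64516 × (1 - 11×0.012493 + 10×0.0080601) / ((1 - 0.64516) × (1 - 0.0080601)) = 1.7288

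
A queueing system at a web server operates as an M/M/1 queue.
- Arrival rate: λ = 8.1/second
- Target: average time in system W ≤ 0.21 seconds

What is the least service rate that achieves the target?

For M/M/1: W = 1/(μ-λ)
Need W ≤ 0.21, so 1/(μ-λ) ≤ 0.21
μ - λ ≥ 1/0.21 = 4.7619
μ ≥ 8.1 + 4.7619 = 12.8619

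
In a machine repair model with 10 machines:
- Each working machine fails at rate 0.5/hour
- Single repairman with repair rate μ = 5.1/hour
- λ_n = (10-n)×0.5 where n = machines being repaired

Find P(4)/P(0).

P(4)/P(0) = ∏_{i=0}^{4-1} λ_i/μ_{i+1}
= (10-0)×0.5/5.1 × (10-1)×0.5/5.1 × (10-2)×0.5/5.1 × (10-3)×0.5/5.1
= 0.4656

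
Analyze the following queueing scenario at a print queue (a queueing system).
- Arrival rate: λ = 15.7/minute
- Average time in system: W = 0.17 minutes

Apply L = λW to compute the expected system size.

Little's Law: L = λW
L = 15.7 × 0.17 = 2.6690 jobs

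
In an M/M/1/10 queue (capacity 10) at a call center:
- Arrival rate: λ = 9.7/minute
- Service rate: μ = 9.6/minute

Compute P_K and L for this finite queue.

ρ = λ/μ = 9.7/9.6 = 1.01042
P₀ = (1-ρ)/(1-ρ^(K+1)) = (1-1.01042)/(1-1.01042^11) = -0.010420/-0.12078 = 0.08627
P_K = P₀×ρ^K = 0.08627 × 1.01042^10 = 0.08627 × 1.1092 = 0.09569
Blocking probability P_10 = 0.09569 (9.57%)
L = ρ[1 - (K+1)ρ^K + Kρ^(K+1)] / [(1-ρ)(1-ρ^(K+1))]
L = 1.01042 × (1 - 11×1.109224209 + 10×1.120782325) / ((1 - 1.01042) × (1 - 1.120782325)) = 5.1036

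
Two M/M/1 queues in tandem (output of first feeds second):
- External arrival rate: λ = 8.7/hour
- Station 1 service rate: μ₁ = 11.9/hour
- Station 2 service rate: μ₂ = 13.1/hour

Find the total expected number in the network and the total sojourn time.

By Jackson's theorem, each station behaves as independent M/M/1.
Station 1: ρ₁ = 8.7/11.9 = 0.7311, L₁ = ρ₁/(1-ρ₁) = λ/(μ₁-λ) = 8.7/3.20 = 2.7187
Station 2: ρ₂ = 8.7/13.1 = 0.6641, L₂ = ρ₂/(1-ρ₂) = λ/(μ₂-λ) = 8.7/4.40 = 1.9773
Total: L = L₁ + L₂ = 2.7187 + 1.9773 = 4.6960
W = L/λ = 4.6960/8.7 = 0.5398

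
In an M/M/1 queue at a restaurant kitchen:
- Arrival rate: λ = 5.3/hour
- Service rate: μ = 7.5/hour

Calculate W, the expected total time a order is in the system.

First, compute utilization: ρ = λ/μ = 5.3/7.5 = 0.7067
For M/M/1: W = 1/(μ-λ)
W = 1/(7.5-5.3) = 1/2.20
W = 0.4545 hours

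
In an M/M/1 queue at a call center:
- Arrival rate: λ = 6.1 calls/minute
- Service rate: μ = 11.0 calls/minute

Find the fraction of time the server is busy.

Server utilization: ρ = λ/μ
ρ = 6.1/11.0 = 0.5545
The server is busy 55.45% of the time.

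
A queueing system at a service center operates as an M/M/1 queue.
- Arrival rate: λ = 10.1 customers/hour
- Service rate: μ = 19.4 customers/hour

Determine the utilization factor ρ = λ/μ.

Server utilization: ρ = λ/μ
ρ = 10.1/19.4 = 0.5206
The server is busy 52.06% of the time.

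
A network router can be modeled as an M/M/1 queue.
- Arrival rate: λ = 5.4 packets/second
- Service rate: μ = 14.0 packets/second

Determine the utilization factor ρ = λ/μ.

Server utilization: ρ = λ/μ
ρ = 5.4/14.0 = 0.3857
The server is busy 38.57% of the time.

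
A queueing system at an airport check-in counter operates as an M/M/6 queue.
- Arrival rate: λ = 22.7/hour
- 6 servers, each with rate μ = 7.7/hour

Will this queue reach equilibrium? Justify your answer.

Stability requires ρ = λ/(cμ) < 1
ρ = 22.7/(6 × 7.7) = 22.7/46.20 = 0.4913
Since 0.4913 < 1, the system is STABLE.
The servers are busy 49.13% of the time.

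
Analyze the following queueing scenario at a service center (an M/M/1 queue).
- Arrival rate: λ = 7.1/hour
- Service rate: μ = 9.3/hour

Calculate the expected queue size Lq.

ρ = λ/μ = 7.1/9.3 = 0.7634
For M/M/1: Lq = λ²/(μ(μ-λ))
Lq = 50.41/(9.3 × 2.20)
Lq = 2.4638 customers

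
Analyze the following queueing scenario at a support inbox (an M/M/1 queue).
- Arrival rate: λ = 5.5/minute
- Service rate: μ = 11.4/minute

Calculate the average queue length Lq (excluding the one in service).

ρ = λ/μ = 5.5/11.4 = 0.4825
For M/M/1: Lq = λ²/(μ(μ-λ))
Lq = 30.25/(11.4 × 5.90)
Lq = 0.4497 emails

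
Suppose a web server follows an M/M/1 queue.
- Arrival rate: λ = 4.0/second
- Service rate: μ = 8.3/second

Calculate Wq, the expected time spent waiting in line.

First, compute utilization: ρ = λ/μ = 4.0/8.3 = 0.4819
For M/M/1: Wq = λ/(μ(μ-λ))
Wq = 4.0/(8.3 × (8.3-4.0))
Wq = 4.0/(8.3 × 4.30)
Wq = 0.1121 seconds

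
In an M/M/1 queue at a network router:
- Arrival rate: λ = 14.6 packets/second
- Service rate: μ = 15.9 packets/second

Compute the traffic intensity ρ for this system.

Server utilization: ρ = λ/μ
ρ = 14.6/15.9 = 0.9182
The server is busy 91.82% of the time.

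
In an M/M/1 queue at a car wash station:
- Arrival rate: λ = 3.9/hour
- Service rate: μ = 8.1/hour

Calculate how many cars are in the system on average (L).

ρ = λ/μ = 3.9/8.1 = 0.4815
For M/M/1: L = λ/(μ-λ)
L = 3.9/(8.1-3.9) = 3.9/4.20
L = 0.9286 cars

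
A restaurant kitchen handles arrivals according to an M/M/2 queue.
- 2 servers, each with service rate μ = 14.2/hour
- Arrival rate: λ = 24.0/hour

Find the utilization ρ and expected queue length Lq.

Traffic intensity: ρ = λ/(cμ) = 24.0/(2×14.2) = 0.8451
Since ρ = 0.8451 < 1, system is stable.
Offered load a = λ/μ = cρ = 24.0/14.2 = 1.6901
P₀ = [ Σₙ₌₀^1 aⁿ/n! + a^2/(2!(1-ρ)) ]⁻¹
Σ = a^0/0! + a^1/1! = 1.0000 + 1.6901 = 2.6901
a^2/(2!(1-ρ)) = 2.8566/(2 × 0.15493) = 9.2190
P₀ = 1/(2.6901 + 9.2190) = 0.08397
Lq = P₀·a^2·ρ / (2!(1-ρ)²) = 0.0839695 × 2.85658 × 0.845070 / (2 × 0.0240032) = 4.2224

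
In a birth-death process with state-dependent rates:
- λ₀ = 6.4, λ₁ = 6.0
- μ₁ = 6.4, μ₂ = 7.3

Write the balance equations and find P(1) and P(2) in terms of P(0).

Balance equations:
State 0: λ₀P₀ = μ₁P₁ → P₁ = (λ₀/μ₁)P₀ = (6.4/6.4)P₀ = 1.0000P₀
State 1: P₂ = (λ₀λ₁)/(μ₁μ₂)P₀ = (6.4×6.0)/(6.4×7.3)P₀ = 0.8219P₀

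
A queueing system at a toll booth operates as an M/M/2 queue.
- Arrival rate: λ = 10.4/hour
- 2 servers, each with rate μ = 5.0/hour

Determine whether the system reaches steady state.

Stability requires ρ = λ/(cμ) < 1
ρ = 10.4/(2 × 5.0) = 10.4/10.00 = 1.0400
Since 1.0400 ≥ 1, the system is UNSTABLE.
Need c > λ/μ = 10.4/5.0 = 2.08.
Minimum servers needed: c = 3.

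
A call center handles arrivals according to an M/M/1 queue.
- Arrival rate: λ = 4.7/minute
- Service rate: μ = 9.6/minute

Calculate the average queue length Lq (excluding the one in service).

ρ = λ/μ = 4.7/9.6 = 0.4896
For M/M/1: Lq = λ²/(μ(μ-λ))
Lq = 22.09/(9.6 × 4.90)
Lq = 0.4696 calls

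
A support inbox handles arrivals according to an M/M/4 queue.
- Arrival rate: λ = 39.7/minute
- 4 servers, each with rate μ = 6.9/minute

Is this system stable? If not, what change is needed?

Stability requires ρ = λ/(cμ) < 1
ρ = 39.7/(4 × 6.9) = 39.7/27.60 = 1.4384
Since 1.4384 ≥ 1, the system is UNSTABLE.
Need c > λ/μ = 39.7/6.9 = 5.75.
Minimum servers needed: c = 6.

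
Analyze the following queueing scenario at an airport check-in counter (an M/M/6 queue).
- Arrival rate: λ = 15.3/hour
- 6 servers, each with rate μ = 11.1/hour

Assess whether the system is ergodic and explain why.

Stability requires ρ = λ/(cμ) < 1
ρ = 15.3/(6 × 11.1) = 15.3/66.60 = 0.2297
Since 0.2297 < 1, the system is STABLE.
The servers are busy 22.97% of the time.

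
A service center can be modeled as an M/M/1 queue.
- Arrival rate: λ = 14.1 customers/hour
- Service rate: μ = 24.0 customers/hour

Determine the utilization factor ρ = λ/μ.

Server utilization: ρ = λ/μ
ρ = 14.1/24.0 = 0.5875
The server is busy 58.75% of the time.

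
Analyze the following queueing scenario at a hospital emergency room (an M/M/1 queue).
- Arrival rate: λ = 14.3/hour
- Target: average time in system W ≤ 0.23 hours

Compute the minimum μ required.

For M/M/1: W = 1/(μ-λ)
Need W ≤ 0.23, so 1/(μ-λ) ≤ 0.23
μ - λ ≥ 1/0.23 = 4.3478
μ ≥ 14.3 + 4.3478 = 18.6478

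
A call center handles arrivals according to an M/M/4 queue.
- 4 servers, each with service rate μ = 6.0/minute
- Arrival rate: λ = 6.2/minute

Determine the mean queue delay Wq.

Traffic intensity: ρ = λ/(cμ) = 6.2/(4×6.0) = 0.2583
Since ρ = 0.2583 < 1, system is stable.
Offered load a = λ/μ = cρ = 6.2/6.0 = 1.0333
P₀ = [ Σₙ₌₀^3 aⁿ/n! + a^4/(4!(1-ρ)) ]⁻¹
Σ = a^0/0! + a^1/1! + a^2/2! + a^3/3! = 1.0000 + 1.0333 + 0.5339 + 0.1839 = 2.7511
a^4/(4!(1-ρ)) = 1.1401/(24 × 0.7417) = 0.06405
P₀ = 1/(2.7511 + 0.06405) = 0.3552
Lq = P₀·a^4·ρ / (4!(1-ρ)²) = 0.35522 × 1.1401 × 0.25833 / (24 × 0.55007) = 0.007925
Wq = Lq/λ = 0.007925/6.2 = 0.001278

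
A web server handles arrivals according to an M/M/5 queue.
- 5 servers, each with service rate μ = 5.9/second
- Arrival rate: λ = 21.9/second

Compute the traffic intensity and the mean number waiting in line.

Traffic intensity: ρ = λ/(cμ) = 21.9/(5×5.9) = 0.7424
Since ρ = 0.7424 < 1, system is stable.
Offered load a = λ/μ = cρ = 21.9/5.9 = 3.7119
P₀ = [ Σₙ₌₀^4 aⁿ/n! + a^5/(5!(1-ρ)) ]⁻¹
Σ = a^0/0! + a^1/1! + a^2/2! + a^3/3! + a^4/4! = 1.0000 + 3.7119 + 6.8890 + 8.5236 + 7.9096 = 28.0341
a^5/(5!(1-ρ)) = 704.6290/(120 × 0.257627) = 22.7923
P₀ = 1/(28.0341 + 22.7923) = 0.01967
Lq = P₀·a^5·ρ / (5!(1-ρ)²) = 0.019675 × 704.6290 × 0.74237 / (120 × 0.066372) = 1.2922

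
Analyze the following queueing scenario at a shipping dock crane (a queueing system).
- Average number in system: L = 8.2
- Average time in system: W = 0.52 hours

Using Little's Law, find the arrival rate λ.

Little's Law: L = λW, so λ = L/W
λ = 8.2/0.52 = 15.7692 containers/hour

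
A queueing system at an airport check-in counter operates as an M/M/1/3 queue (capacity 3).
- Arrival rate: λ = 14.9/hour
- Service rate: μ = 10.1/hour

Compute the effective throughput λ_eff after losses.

ρ = λ/μ = 14.9/10.1 = 1.47525
P₀ = (1-ρ)/(1-ρ^(K+1)) = (1-1.47525)/(1-1.47525^4) = -0.4752/-3.7366 = 0.1272
P_K = P₀×ρ^K = 0.1272 × 1.47525^3 = 0.1272 × 3.2107 = 0.4084
λ_eff = λ(1-P_K) = 14.9 × (1 - 0.40836) = 14.9 × 0.59164 = 8.8154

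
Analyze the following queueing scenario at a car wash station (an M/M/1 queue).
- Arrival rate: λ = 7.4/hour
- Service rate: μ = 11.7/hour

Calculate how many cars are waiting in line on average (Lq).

ρ = λ/μ = 7.4/11.7 = 0.6325
For M/M/1: Lq = λ²/(μ(μ-λ))
Lq = 54.76/(11.7 × 4.30)
Lq = 1.0885 cars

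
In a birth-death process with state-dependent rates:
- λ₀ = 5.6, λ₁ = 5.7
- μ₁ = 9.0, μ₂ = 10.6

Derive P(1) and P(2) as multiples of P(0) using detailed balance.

Balance equations:
State 0: λ₀P₀ = μ₁P₁ → P₁ = (λ₀/μ₁)P₀ = (5.6/9.0)P₀ = 0.6222P₀
State 1: P₂ = (λ₀λ₁)/(μ₁μ₂)P₀ = (5.6×5.7)/(9.0×10.6)P₀ = 0.3346P₀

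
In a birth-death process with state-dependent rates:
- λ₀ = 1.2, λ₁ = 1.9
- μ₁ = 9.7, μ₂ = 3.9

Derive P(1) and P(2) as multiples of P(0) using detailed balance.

Balance equations:
State 0: λ₀P₀ = μ₁P₁ → P₁ = (λ₀/μ₁)P₀ = (1.2/9.7)P₀ = 0.1237P₀
State 1: P₂ = (λ₀λ₁)/(μ₁μ₂)P₀ = (1.2×1.9)/(9.7×3.9)P₀ = 0.06027P₀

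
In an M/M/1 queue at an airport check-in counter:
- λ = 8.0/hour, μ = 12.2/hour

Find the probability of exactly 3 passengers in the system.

ρ = λ/μ = 8.0/12.2 = 0.65574
P(n) = (1-ρ)ρⁿ
P(3) = (1-0.65574) × 0.65574^3
P(3) = 0.34426 × 0.28196
P(3) = 0.09707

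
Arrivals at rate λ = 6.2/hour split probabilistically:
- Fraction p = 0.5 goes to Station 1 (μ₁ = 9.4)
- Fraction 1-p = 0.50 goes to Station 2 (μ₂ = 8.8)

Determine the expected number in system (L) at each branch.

Effective rates: λ₁ = 6.2×0.5 = 3.1, λ₂ = 6.2×0.50 = 3.1
Station 1: ρ₁ = 3.1/9.4 = 0.3298, L₁ = ρ₁/(1-ρ₁) = 0.3298/(1-0.3298) = 0.4921
Station 2: ρ₂ = 3.1/8.8 = 0.3523, L₂ = ρ₂/(1-ρ₂) = 0.3523/(1-0.3523) = 0.5439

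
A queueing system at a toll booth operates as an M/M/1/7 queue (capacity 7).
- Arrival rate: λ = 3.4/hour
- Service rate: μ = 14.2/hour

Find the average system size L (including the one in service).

ρ = λ/μ = 3.4/14.2 = 0.239437
P₀ = (1-ρ)/(1-ρ^(K+1)) = (1-0.239437)/(1-0.239437^8) = 0.7606/1.0000 = 0.7606
P_K = P₀×ρ^K = 0.76057 × 0.239437^7 = 0.76057 × 0.000045117 = 0.00003431
L = ρ[1 - (K+1)ρ^K + Kρ^(K+1)] / [(1-ρ)(1-ρ^(K+1))]
L = 0.239437 × (1 - 8×0.00004512 + 7×0.00001080) / ((1 - 0.239437) × (1 - 0.00001080)) = 0.3147 vehicles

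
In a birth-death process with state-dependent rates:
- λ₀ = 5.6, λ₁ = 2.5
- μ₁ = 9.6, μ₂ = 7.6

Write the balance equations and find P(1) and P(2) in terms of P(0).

Balance equations:
State 0: λ₀P₀ = μ₁P₁ → P₁ = (λ₀/μ₁)P₀ = (5.6/9.6)P₀ = 0.5833P₀
State 1: P₂ = (λ₀λ₁)/(μ₁μ₂)P₀ = (5.6×2.5)/(9.6×7.6)P₀ = 0.1919P₀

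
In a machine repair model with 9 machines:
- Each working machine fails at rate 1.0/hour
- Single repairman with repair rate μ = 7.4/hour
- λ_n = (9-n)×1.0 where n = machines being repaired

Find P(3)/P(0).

P(3)/P(0) = ∏_{i=0}^{3-1} λ_i/μ_{i+1}
= (9-0)×1.0/7.4 × (9-1)×1.0/7.4 × (9-2)×1.0/7.4
= 1.2438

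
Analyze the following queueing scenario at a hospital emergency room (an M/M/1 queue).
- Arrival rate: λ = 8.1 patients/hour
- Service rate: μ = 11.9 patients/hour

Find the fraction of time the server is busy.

Server utilization: ρ = λ/μ
ρ = 8.1/11.9 = 0.6807
The server is busy 68.07% of the time.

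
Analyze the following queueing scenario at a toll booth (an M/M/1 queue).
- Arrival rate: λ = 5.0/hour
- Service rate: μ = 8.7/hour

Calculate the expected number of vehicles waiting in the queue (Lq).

ρ = λ/μ = 5.0/8.7 = 0.5747
For M/M/1: Lq = λ²/(μ(μ-λ))
Lq = 25.00/(8.7 × 3.70)
Lq = 0.7766 vehicles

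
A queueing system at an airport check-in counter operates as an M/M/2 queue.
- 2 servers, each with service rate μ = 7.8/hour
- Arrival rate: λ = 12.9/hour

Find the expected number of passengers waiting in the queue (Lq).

Traffic intensity: ρ = λ/(cμ) = 12.9/(2×7.8) = 0.8269
Since ρ = 0.8269 < 1, system is stable.
Offered load a = λ/μ = cρ = 12.9/7.8 = 1.6538
P₀ = [ Σₙ₌₀^1 aⁿ/n! + a^2/(2!(1-ρ)) ]⁻¹
Σ = a^0/0! + a^1/1! = 1.0000 + 1.6538 = 2.6538
a^2/(2!(1-ρ)) = 2.73521/(2 × 0.173077) = 7.9017
P₀ = 1/(2.6538 + 7.9017) = 0.09474
Lq = P₀·a^2·ρ / (2!(1-ρ)²) = 0.0947368 × 2.73521 × 0.826923 / (2 × 0.0299556) = 3.5766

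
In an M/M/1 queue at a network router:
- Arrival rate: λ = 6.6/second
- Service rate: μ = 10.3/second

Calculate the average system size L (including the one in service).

ρ = λ/μ = 6.6/10.3 = 0.6408
For M/M/1: L = λ/(μ-λ)
L = 6.6/(10.3-6.6) = 6.6/3.70
L = 1.7838 packets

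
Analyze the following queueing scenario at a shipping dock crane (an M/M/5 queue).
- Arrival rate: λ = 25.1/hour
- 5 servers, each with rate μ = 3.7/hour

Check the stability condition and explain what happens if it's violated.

Stability requires ρ = λ/(cμ) < 1
ρ = 25.1/(5 × 3.7) = 25.1/18.50 = 1.3568
Since 1.3568 ≥ 1, the system is UNSTABLE.
Need c > λ/μ = 25.1/3.7 = 6.78.
Minimum servers needed: c = 7.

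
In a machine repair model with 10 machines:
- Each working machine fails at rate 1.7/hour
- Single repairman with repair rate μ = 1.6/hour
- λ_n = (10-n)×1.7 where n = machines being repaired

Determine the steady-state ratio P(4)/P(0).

P(4)/P(0) = ∏_{i=0}^{4-1} λ_i/μ_{i+1}
= (10-0)×1.7/1.6 × (10-1)×1.7/1.6 × (10-2)×1.7/1.6 × (10-3)×1.7/1.6
= 6423.1238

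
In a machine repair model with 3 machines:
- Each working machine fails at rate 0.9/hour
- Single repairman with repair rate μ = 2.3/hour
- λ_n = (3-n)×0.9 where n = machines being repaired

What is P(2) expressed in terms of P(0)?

P(2)/P(0) = ∏_{i=0}^{2-1} λ_i/μ_{i+1}
= (3-0)×0.9/2.3 × (3-1)×0.9/2.3
= 0.9187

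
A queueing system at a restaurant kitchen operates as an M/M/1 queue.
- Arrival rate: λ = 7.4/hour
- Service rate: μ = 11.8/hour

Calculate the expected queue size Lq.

ρ = λ/μ = 7.4/11.8 = 0.6271
For M/M/1: Lq = λ²/(μ(μ-λ))
Lq = 54.76/(11.8 × 4.40)
Lq = 1.0547 orders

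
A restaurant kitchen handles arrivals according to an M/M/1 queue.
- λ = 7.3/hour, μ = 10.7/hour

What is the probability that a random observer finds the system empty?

ρ = λ/μ = 7.3/10.7 = 0.6822
P(0) = 1 - ρ = 1 - 0.6822 = 0.3178
The server is idle 31.78% of the time.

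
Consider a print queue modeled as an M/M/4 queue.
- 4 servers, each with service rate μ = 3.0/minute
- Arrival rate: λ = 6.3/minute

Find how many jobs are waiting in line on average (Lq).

Traffic intensity: ρ = λ/(cμ) = 6.3/(4×3.0) = 0.5250
Since ρ = 0.5250 < 1, system is stable.
Offered load a = λ/μ = cρ = 6.3/3.0 = 2.1000
P₀ = [ Σₙ₌₀^3 aⁿ/n! + a^4/(4!(1-ρ)) ]⁻¹
Σ = a^0/0! + a^1/1! + a^2/2! + a^3/3! = 1.0000 + 2.1000 + 2.2050 + 1.5435 = 6.8485
a^4/(4!(1-ρ)) = 19.4481/(24 × 0.4750) = 1.7060
P₀ = 1/(6.8485 + 1.7060) = 0.1169
Lq = P₀·a^4·ρ / (4!(1-ρ)²) = 0.1169 × 19.4481 × 0.5250 / (24 × 0.2256) = 0.2204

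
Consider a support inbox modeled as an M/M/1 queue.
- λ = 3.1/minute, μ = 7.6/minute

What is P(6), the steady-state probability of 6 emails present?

ρ = λ/μ = 3.1/7.6 = 0.4079
P(n) = (1-ρ)ρⁿ
P(6) = (1-0.4079) × 0.4079^6
P(6) = 0.5921 × 0.004606
P(6) = 0.002727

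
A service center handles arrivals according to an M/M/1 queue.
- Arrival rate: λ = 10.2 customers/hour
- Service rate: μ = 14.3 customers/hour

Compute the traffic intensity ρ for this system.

Server utilization: ρ = λ/μ
ρ = 10.2/14.3 = 0.7133
The server is busy 71.33% of the time.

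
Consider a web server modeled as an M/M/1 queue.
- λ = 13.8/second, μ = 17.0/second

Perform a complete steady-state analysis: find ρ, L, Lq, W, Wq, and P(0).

Step 1: ρ = λ/μ = 13.8/17.0 = 0.8118
Step 2: L = λ/(μ-λ) = 13.8/3.20 = 4.3125
Step 3: Lq = λ²/(μ(μ-λ)) = 190.44/(17.0×3.20) = 3.5007
Step 4: W = 1/(μ-λ) = 1/3.20 = 0.3125
Step 5: Wq = λ/(μ(μ-λ)) = 13.8/(17.0×3.20) = 0.2537
Step 6: P(0) = 1-ρ = 0.1882
Verify: L = λW = 13.8×0.3125 = 4.3125 ✔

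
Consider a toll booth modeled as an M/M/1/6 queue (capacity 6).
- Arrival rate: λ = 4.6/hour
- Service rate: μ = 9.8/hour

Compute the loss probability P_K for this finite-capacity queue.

ρ = λ/μ = 4.6/9.8 = 0.4694
P₀ = (1-ρ)/(1-ρ^(K+1)) = (1-0.4694)/(1-0.4694^7) = 0.5306/0.9950 = 0.5333
P_K = P₀×ρ^K = 0.53328 × 0.4694^6 = 0.53328 × 0.010697 = 0.005704
Blocking probability = 0.57%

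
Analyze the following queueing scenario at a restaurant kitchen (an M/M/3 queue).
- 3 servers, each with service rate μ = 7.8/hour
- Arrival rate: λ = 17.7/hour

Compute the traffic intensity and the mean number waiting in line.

Traffic intensity: ρ = λ/(cμ) = 17.7/(3×7.8) = 0.7564
Since ρ = 0.7564 < 1, system is stable.
Offered load a = λ/μ = cρ = 17.7/7.8 = 2.2692
P₀ = [ Σₙ₌₀^2 aⁿ/n! + a^3/(3!(1-ρ)) ]⁻¹
Σ = a^0/0! + a^1/1! + a^2/2! = 1.0000 + 2.2692 + 2.5747 = 5.8439
a^3/(3!(1-ρ)) = 11.6852/(6 × 0.24359) = 7.9951
P₀ = 1/(5.8439 + 7.9951) = 0.07226
Lq = P₀·a^3·ρ / (3!(1-ρ)²) = 0.072259 × 11.6852 × 0.75641 / (6 × 0.059336) = 1.7940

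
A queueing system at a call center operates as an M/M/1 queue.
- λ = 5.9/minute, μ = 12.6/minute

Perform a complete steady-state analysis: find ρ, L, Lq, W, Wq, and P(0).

Step 1: ρ = λ/μ = 5.9/12.6 = 0.4683
Step 2: L = λ/(μ-λ) = 5.9/6.70 = 0.8806
Step 3: Lq = λ²/(μ(μ-λ)) = 34.81/(12.6×6.70) = 0.4123
Step 4: W = 1/(μ-λ) = 1/6.70 = 0.14925
Step 5: Wq = λ/(μ(μ-λ)) = 5.9/(12.6×6.70) = 0.06989
Step 6: P(0) = 1-ρ = 0.5317
Verify: L = λW = 5.9×0.14925 = 0.8806 ✔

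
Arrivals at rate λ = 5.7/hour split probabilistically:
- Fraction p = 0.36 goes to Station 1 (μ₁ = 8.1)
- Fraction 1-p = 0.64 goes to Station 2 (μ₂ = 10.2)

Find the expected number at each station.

Effective rates: λ₁ = 5.7×0.36 = 2.052, λ₂ = 5.7×0.64 = 3.648
Station 1: ρ₁ = 2.052/8.1 = 0.25333, L₁ = ρ₁/(1-ρ₁) = 0.25333/(1-0.25333) = 0.3393
Station 2: ρ₂ = 3.648/10.2 = 0.35765, L₂ = ρ₂/(1-ρ₂) = 0.35765/(1-0.35765) = 0.5568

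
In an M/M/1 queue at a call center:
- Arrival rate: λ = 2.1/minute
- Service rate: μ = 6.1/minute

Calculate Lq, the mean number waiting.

ρ = λ/μ = 2.1/6.1 = 0.3443
For M/M/1: Lq = λ²/(μ(μ-λ))
Lq = 4.41/(6.1 × 4.00)
Lq = 0.1807 calls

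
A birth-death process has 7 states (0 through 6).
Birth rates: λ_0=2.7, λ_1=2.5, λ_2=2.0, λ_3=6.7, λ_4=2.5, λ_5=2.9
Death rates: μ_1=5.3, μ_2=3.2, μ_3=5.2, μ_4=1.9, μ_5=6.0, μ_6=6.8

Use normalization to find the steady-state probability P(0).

Ratios P(n)/P(0) = (λ₀···λₙ₋₁)/(μ₁···μₙ):
P(1)/P(0) = (2.7)/(5.3) = 0.5094
P(2)/P(0) = (2.7×2.5)/(5.3×3.2) = 0.3980
P(3)/P(0) = (2.7×2.5×2.0)/(5.3×3.2×5.2) = 0.1531
P(4)/P(0) = (2.7×2.5×2.0×6.7)/(5.3×3.2×5.2×1.9) = 0.5398
P(5)/P(0) = (2.7×2.5×2.0×6.7×2.5)/(5.3×3.2×5.2×1.9×6.0) = 0.2249
P(6)/P(0) = (2.7×2.5×2.0×6.7×2.5×2.9)/(5.3×3.2×5.2×1.9×6.0×6.8) = 0.09592

Normalization: ∑ P(n) = 1
P(0) × (1.0000 + 0.5094 + 0.3980 + 0.1531 + 0.5398 + 0.2249 + 0.09592) = 1
P(0) × 2.9211 = 1
P(0) = 1/2.9211 = 0.3423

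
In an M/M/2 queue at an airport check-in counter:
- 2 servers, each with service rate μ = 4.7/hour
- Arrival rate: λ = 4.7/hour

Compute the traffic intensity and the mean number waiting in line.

Traffic intensity: ρ = λ/(cμ) = 4.7/(2×4.7) = 0.5000
Since ρ = 0.5000 < 1, system is stable.
Offered load a = λ/μ = cρ = 4.7/4.7 = 1.0000
P₀ = [ Σₙ₌₀^1 aⁿ/n! + a^2/(2!(1-ρ)) ]⁻¹
Σ = a^0/0! + a^1/1! = 1.0000 + 1.0000 = 2.0000
a^2/(2!(1-ρ)) = 1.0000/(2 × 0.5000) = 1.0000
P₀ = 1/(2.0000 + 1.0000) = 0.3333
Lq = P₀·a^2·ρ / (2!(1-ρ)²) = 0.3333 × 1.0000 × 0.5000 / (2 × 0.2500) = 0.3333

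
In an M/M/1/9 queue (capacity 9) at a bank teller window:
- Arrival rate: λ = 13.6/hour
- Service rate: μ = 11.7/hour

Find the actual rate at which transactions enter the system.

ρ = λ/μ = 13.6/11.7 = 1.1624
P₀ = (1-ρ)/(1-ρ^(K+1)) = (1-1.1624)/(1-1.1624^10) = -0.1624/-3.5036 = 0.04635
P_K = P₀×ρ^K = 0.04635 × 1.1624^9 = 0.04635 × 3.8744 = 0.1796
λ_eff = λ(1-P_K) = 13.6 × (1 - 0.17958) = 13.6 × 0.82042 = 11.1577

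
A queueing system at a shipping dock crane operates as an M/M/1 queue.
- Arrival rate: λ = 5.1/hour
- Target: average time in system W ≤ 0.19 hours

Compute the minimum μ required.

For M/M/1: W = 1/(μ-λ)
Need W ≤ 0.19, so 1/(μ-λ) ≤ 0.19
μ - λ ≥ 1/0.19 = 5.2632
μ ≥ 5.1 + 5.2632 = 10.3632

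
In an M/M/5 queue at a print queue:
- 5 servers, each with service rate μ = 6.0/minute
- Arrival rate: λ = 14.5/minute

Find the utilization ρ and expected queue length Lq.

Traffic intensity: ρ = λ/(cμ) = 14.5/(5×6.0) = 0.4833
Since ρ = 0.4833 < 1, system is stable.
Offered load a = λ/μ = cρ = 14.5/6.0 = 2.4167
P₀ = [ Σₙ₌₀^4 aⁿ/n! + a^5/(5!(1-ρ)) ]⁻¹
Σ = a^0/0! + a^1/1! + a^2/2! + a^3/3! + a^4/4! = 1.0000 + 2.4167 + 2.9201 + 2.3523 + 1.4212 = 10.1103
a^5/(5!(1-ρ)) = 82.4297/(120 × 0.51667) = 1.3295
P₀ = 1/(10.1103 + 1.3295) = 0.08741
Lq = P₀·a^5·ρ / (5!(1-ρ)²) = 0.08741 × 82.4297 × 0.4833 / (120 × 0.2669) = 0.1087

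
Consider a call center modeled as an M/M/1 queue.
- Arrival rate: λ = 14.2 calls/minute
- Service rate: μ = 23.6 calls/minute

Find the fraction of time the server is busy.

Server utilization: ρ = λ/μ
ρ = 14.2/23.6 = 0.6017
The server is busy 60.17% of the time.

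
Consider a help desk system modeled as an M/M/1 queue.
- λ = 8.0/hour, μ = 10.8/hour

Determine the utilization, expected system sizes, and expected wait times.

Step 1: ρ = λ/μ = 8.0/10.8 = 0.7407
Step 2: L = λ/(μ-λ) = 8.0/2.80 = 2.8571
Step 3: Lq = λ²/(μ(μ-λ)) = 64.00/(10.8×2.80) = 2.1164
Step 4: W = 1/(μ-λ) = 1/2.80 = 0.35714
Step 5: Wq = λ/(μ(μ-λ)) = 8.0/(10.8×2.80) = 0.2646
Step 6: P(0) = 1-ρ = 0.2593
Verify: L = λW = 8.0×0.35714 = 2.8571 ✔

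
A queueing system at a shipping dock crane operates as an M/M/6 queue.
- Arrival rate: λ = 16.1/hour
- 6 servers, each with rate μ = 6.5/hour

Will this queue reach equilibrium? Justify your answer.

Stability requires ρ = λ/(cμ) < 1
ρ = 16.1/(6 × 6.5) = 16.1/39.00 = 0.4128
Since 0.4128 < 1, the system is STABLE.
The servers are busy 41.28% of the time.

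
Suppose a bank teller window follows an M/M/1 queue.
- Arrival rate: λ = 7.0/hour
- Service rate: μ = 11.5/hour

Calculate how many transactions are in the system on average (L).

ρ = λ/μ = 7.0/11.5 = 0.6087
For M/M/1: L = λ/(μ-λ)
L = 7.0/(11.5-7.0) = 7.0/4.50
L = 1.5556 transactions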